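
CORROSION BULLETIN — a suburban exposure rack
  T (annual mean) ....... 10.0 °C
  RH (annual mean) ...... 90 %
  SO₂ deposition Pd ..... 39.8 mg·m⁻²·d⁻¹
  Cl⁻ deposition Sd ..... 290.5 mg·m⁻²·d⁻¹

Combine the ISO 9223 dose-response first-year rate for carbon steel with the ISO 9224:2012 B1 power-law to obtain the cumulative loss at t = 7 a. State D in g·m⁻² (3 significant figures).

D(7) = 3.75e+03 g·m⁻²

carbon steel: f(T) = +0.150·(T−10) [T≤10 °C] = +0.0000
  sulphur-dioxide contribution → 72.72 μm/a
  chloride contribution → 99.84 μm/a
  total first-year rate 172.6 μm/a
Power-law: D(7) = r_corr · 7^0.523
  D(7) = 172.6 × 7^0.523 = 172.6 × 2.767 = 477.5 μm
  Mass loss = 477.5 μm × 7.85 g/cm³ = 3748 g·m⁻²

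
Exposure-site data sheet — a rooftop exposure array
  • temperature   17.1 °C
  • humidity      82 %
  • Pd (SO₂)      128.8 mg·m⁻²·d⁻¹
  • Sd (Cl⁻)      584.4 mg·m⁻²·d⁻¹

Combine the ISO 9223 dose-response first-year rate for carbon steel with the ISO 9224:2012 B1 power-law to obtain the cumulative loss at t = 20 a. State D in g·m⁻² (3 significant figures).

carbon steel: T>10 °C ⇒ hinge -0.054·(17.1−10) = -0.3834
  Pd branch = 1.77·Pd^0.52·e^(0.02·RH+f) = 77.78 μm/a
  Sd branch = 0.102·Sd^0.62·e^(0.033·RH+0.04·T) = 157.1 μm/a
  r_corr = 77.78 + 157.1 = 234.9 μm/a
Long-term exponent b (ISO 9224 Table 2, B1) = 0.523
  D(20) = 234.9 × 20^0.523 = 234.9 × 4.791 = 1125 μm
  Mass loss = 1125 μm × 7.85 g/cm³ = 8834 g·m⁻²

D(20) = 8.83e+03 g·m⁻²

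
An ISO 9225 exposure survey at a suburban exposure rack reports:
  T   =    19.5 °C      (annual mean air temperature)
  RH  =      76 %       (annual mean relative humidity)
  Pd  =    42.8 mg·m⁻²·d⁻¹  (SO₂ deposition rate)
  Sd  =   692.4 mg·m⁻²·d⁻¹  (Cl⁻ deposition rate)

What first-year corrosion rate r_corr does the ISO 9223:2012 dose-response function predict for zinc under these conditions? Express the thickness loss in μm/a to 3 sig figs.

zinc: temperature factor f = -0.071·(9.5) = -0.6745
  Pd branch = 0.0129·Pd^0.44·e^(0.046·RH+f) = 1.132 μm/a
  Cl⁻ term: 0.0175·692.4^0.57·exp(0.008·76+0.085·19.5) = 7.014
  sum: 1.132 + 7.014 → r_corr = 8.145 μm/a

r_corr = 8.15 μm/a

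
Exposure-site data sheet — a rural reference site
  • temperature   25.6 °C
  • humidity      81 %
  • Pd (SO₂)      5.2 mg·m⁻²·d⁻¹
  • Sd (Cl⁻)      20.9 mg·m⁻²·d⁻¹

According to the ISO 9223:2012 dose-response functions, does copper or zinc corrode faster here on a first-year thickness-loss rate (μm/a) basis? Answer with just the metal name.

zinc

copper: temperature factor f = -0.080·(15.6) = -1.2480
  Pd branch = 0.0053·Pd^0.26·e^(0.059·RH+f) = 0.2779 μm/a
  Sd branch = 0.01025·Sd^0.27·e^(0.036·RH+0.049·T) = 1.508 μm/a
  r_corr = 0.2779 + 1.508 = 1.786 μm/a
zinc: temperature factor f = -0.071·(15.6) = -1.1076
  Pd branch = 0.0129·Pd^0.44·e^(0.046·RH+f) = 0.3654 μm/a
  Cl⁻ term: 0.0175·20.9^0.57·exp(0.008·81+0.085·25.6) = 1.667
  sum: 0.3654 + 1.667 → r_corr = 2.033 μm/a
Ordering by μm/a: zinc (2.03) > copper (1.79)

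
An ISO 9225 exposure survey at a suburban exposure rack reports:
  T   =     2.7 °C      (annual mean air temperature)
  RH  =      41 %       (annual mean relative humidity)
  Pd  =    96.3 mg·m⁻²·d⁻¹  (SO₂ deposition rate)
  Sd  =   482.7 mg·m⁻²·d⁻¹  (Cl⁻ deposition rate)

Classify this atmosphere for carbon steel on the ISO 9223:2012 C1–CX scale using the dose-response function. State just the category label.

carbon steel: temperature factor f = +0.150·(-7.3) = -1.0950
  SO₂ term: 1.77·96.3^0.52·exp(0.02·41-1.0950) = 14.46
  Cl⁻ term: 0.102·482.7^0.62·exp(0.033·41+0.04·2.7) = 20.28
  r_corr = 14.46 + 20.28 = 34.73 μm/a
34.7 μm/a falls in (25, 50] for carbon steel → category C3

C3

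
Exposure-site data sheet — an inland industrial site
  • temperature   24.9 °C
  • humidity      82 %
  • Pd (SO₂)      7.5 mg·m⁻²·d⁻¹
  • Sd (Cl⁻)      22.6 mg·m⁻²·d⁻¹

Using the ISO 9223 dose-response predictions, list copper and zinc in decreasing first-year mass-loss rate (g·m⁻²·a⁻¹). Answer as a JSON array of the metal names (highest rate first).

copper: T>10 °C ⇒ hinge -0.080·(24.9−10) = -1.1920
  SO₂ term: 0.0053·7.5^0.26·exp(0.059·82-1.1920) = 0.3429
  Cl⁻ term: 0.01025·22.6^0.27·exp(0.036·82+0.049·24.9) = 1.543
  r_corr = 0.3429 + 1.543 = 1.886 μm/a
  mass loss = 1.886 μm/a × 8.96 g/cm³ = 16.89 g·m⁻²·a⁻¹
zinc: T>10 °C ⇒ hinge -0.071·(24.9−10) = -1.0579
  Pd branch = 0.0129·Pd^0.44·e^(0.046·RH+f) = 0.4724 μm/a
  Sd branch = 0.0175·Sd^0.57·e^(0.008·RH+0.085·T) = 1.656 μm/a
  sum: 0.4724 + 1.656 → r_corr = 2.128 μm/a
  mass loss = 2.128 μm/a × 7.14 g/cm³ = 15.19 g·m⁻²·a⁻¹
Ordering by g·m⁻²·a⁻¹: copper (16.9) > zinc (15.2)

["copper", "zinc"]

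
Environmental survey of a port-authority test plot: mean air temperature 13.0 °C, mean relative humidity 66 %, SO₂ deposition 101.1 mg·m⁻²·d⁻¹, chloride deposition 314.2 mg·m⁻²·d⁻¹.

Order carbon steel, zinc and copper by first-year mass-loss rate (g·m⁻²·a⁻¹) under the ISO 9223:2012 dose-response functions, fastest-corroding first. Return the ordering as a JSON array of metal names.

["carbon steel", "zinc", "copper"]

carbon steel: temperature factor f = -0.054·(3.0) = -0.1620
  SO₂ term: 1.77·101.1^0.52·exp(0.02·66-0.1620) = 62.14
  Sd branch = 0.102·Sd^0.62·e^(0.033·RH+0.04·T) = 53.53 μm/a
  r_corr = 62.14 + 53.53 = 115.7 μm/a
  mass loss = 115.7 μm/a × 7.85 g/cm³ = 908 g·m⁻²·a⁻¹
zinc: temperature factor f = -0.071·(3.0) = -0.2130
  Pd branch = 0.0129·Pd^0.44·e^(0.046·RH+f) = 1.655 μm/a
  Sd branch = 0.0175·Sd^0.57·e^(0.008·RH+0.085·T) = 2.375 μm/a
  r_corr = 1.655 + 2.375 = 4.03 μm/a
  mass loss = 4.03 μm/a × 7.14 g/cm³ = 28.77 g·m⁻²·a⁻¹
copper: T>10 °C ⇒ hinge -0.080·(13.0−10) = -0.2400
  SO₂ term: 0.0053·101.1^0.26·exp(0.059·66-0.2400) = 0.6799
  Cl⁻ term: 0.01025·314.2^0.27·exp(0.036·66+0.049·13.0) = 0.9851
  r_corr = 0.6799 + 0.9851 = 1.665 μm/a
  mass loss = 1.665 μm/a × 8.96 g/cm³ = 14.92 g·m⁻²·a⁻¹
Ordering by g·m⁻²·a⁻¹: carbon steel (908) > zinc (28.8) > copper (14.9)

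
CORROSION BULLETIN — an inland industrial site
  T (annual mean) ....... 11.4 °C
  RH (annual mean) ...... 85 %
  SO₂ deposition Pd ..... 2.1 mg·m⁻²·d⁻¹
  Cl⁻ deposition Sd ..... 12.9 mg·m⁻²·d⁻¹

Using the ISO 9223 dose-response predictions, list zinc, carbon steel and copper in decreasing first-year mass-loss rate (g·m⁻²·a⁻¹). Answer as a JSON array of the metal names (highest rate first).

zinc: f(T) = -0.071·(T−10) [T>10 °C] = -0.0994
  Pd branch = 0.0129·Pd^0.44·e^(0.046·RH+f) = 0.8078 μm/a
  Cl⁻ term: 0.0175·12.9^0.57·exp(0.008·85+0.085·11.4) = 0.391
  r_corr = 0.8078 + 0.391 = 1.199 μm/a
  mass loss = 1.199 μm/a × 7.14 g/cm³ = 8.56 g·m⁻²·a⁻¹
carbon steel: temperature factor f = -0.054·(1.4) = -0.0756
  SO₂ term: 1.77·2.1^0.52·exp(0.02·85-0.0756) = 13.21
  Cl⁻ term: 0.102·12.9^0.62·exp(0.033·85+0.04·11.4) = 12.98
  sum: 13.21 + 12.98 → r_corr = 26.2 μm/a
  mass loss = 26.2 μm/a × 7.85 g/cm³ = 205.6 g·m⁻²·a⁻¹
copper: T>10 °C ⇒ hinge -0.080·(11.4−10) = -0.1120
  Pd branch = 0.0053·Pd^0.26·e^(0.059·RH+f) = 0.8658 μm/a
  Sd branch = 0.01025·Sd^0.27·e^(0.036·RH+0.049·T) = 0.7623 μm/a
  sum: 0.8658 + 0.7623 → r_corr = 1.628 μm/a
  mass loss = 1.628 μm/a × 8.96 g/cm³ = 14.59 g·m⁻²·a⁻¹
Ordering by g·m⁻²·a⁻¹: carbon steel (206) > copper (14.6) > zinc (8.56)

["carbon steel", "copper", "zinc"]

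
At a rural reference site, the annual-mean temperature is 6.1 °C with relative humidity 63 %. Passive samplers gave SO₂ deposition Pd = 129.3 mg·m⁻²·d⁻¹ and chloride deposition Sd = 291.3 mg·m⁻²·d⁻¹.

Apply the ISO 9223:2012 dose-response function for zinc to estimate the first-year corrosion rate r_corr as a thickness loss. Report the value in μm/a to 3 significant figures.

zinc: T≤10 °C ⇒ hinge +0.038·(6.1−10) = -0.1482
  sulphur-dioxide contribution → 1.714 μm/a
  chloride contribution → 1.235 μm/a
  total first-year rate 2.949 μm/a

r_corr = 2.95 μm/a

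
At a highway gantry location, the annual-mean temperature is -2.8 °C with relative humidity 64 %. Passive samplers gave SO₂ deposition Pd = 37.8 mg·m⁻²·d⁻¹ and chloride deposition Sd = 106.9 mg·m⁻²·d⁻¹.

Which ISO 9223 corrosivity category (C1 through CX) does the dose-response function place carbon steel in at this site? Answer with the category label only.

carbon steel: temperature factor f = +0.150·(-12.8) = -1.9200
  SO₂ term: 1.77·37.8^0.52·exp(0.02·64-1.9200) = 6.171
  Cl⁻ term: 0.102·106.9^0.62·exp(0.033·64+0.04·-2.8) = 13.65
  r_corr = 6.171 + 13.65 = 19.82 μm/a
19.8 μm/a falls in (1.3, 25] for carbon steel → category C2

C2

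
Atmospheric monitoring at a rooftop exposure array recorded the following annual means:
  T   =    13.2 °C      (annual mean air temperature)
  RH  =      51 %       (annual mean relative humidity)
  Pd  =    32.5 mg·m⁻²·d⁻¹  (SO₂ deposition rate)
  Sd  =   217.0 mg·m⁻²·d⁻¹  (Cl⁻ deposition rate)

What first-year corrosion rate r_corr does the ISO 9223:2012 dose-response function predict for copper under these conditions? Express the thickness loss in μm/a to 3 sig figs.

copper: f(T) = -0.080·(T−10) [T>10 °C] = -0.2560
  SO₂ term: 0.0053·32.5^0.26·exp(0.059·51-0.2560) = 0.2056
  Cl⁻ term: 0.01025·217.0^0.27·exp(0.036·51+0.049·13.2) = 0.5246
  sum: 0.2056 + 0.5246 → r_corr = 0.7302 μm/a

r_corr = 0.730 μm/a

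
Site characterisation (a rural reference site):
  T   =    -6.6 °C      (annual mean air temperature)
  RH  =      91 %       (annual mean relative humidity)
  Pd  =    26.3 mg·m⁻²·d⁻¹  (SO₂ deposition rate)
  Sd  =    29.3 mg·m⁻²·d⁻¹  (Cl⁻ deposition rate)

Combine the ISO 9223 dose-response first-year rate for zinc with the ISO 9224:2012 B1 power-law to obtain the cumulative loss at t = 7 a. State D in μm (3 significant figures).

D(7) = 9.95 μm

zinc: T≤10 °C ⇒ hinge +0.038·(-6.6−10) = -0.6308
  Pd branch = 0.0129·Pd^0.44·e^(0.046·RH+f) = 1.903 μm/a
  Cl⁻ term: 0.0175·29.3^0.57·exp(0.008·91+0.085·-6.6) = 0.1418
  r_corr = 1.903 + 0.1418 = 2.045 μm/a
ISO 9224: D(t) = r_corr · t^b with b = 0.813 (zinc, B1)
  D(7) = 2.045 × 7^0.813 = 2.045 × 4.865 = 9.946 μm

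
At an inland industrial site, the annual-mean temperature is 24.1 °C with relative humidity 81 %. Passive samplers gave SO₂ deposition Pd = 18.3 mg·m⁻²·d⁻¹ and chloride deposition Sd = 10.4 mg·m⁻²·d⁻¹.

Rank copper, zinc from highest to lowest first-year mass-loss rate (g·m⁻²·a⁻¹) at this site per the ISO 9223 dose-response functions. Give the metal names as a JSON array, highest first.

["copper", "zinc"]

copper: T>10 °C ⇒ hinge -0.080·(24.1−10) = -1.1280
  SO₂ term: 0.0053·18.3^0.26·exp(0.059·81-1.1280) = 0.4346
  Sd branch = 0.01025·Sd^0.27·e^(0.036·RH+0.049·T) = 1.16 μm/a
  sum: 0.4346 + 1.16 → r_corr = 1.595 μm/a
  mass loss = 1.595 μm/a × 8.96 g/cm³ = 14.29 g·m⁻²·a⁻¹
zinc: f(T) = -0.071·(T−10) [T>10 °C] = -1.0011
  SO₂ term: 0.0129·18.3^0.44·exp(0.046·81-1.0011) = 0.7071
  Cl⁻ term: 0.0175·10.4^0.57·exp(0.008·81+0.085·24.1) = 0.9859
  r_corr = 0.7071 + 0.9859 = 1.693 μm/a
  mass loss = 1.693 μm/a × 7.14 g/cm³ = 12.09 g·m⁻²·a⁻¹
Ordering by g·m⁻²·a⁻¹: copper (14.3) > zinc (12.1)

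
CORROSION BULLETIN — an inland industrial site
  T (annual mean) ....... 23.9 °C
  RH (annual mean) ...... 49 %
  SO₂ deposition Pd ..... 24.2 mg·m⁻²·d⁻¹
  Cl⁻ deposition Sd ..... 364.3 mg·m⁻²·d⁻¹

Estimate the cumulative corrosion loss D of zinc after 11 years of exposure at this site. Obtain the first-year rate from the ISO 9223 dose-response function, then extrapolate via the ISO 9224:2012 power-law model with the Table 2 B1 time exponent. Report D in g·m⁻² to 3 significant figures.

zinc: T>10 °C ⇒ hinge -0.071·(23.9−10) = -0.9869
  sulphur-dioxide contribution → 0.1861 μm/a
  chloride contribution → 5.696 μm/a
  total first-year rate 5.882 μm/a
ISO 9224: D(t) = r_corr · t^b with b = 0.813 (zinc, B1)
  D(11) = 5.882 × 11^0.813 = 5.882 × 7.025 = 41.32 μm
  Mass loss = 41.32 μm × 7.14 g/cm³ = 295 g·m⁻²

D(11) = 295 g·m⁻²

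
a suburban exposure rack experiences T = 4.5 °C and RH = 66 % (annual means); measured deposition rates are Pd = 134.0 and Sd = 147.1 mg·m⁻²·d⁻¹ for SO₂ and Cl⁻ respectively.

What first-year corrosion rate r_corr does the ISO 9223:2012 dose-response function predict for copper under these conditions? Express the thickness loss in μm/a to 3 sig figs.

copper: T≤10 °C ⇒ hinge +0.126·(4.5−10) = -0.6930
  sulphur-dioxide contribution → 0.4651 μm/a
  chloride contribution → 0.5292 μm/a
  total first-year rate 0.9943 μm/a

r_corr = 0.994 μm/a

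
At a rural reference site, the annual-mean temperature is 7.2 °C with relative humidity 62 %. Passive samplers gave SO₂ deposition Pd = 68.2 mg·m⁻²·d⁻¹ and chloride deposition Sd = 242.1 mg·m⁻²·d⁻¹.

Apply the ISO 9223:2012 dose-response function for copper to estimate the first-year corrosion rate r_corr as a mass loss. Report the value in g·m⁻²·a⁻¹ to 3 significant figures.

copper: temperature factor f = +0.126·(-2.8) = -0.3528
  sulphur-dioxide contribution → 0.433 μm/a
  chloride contribution → 0.5984 μm/a
  ⇒ r_corr(copper) = 1.031 μm/a
Convert to mass loss: 1.031 μm/a × 8.96 g/cm³ = 9.241 g·m⁻²·a⁻¹

r_corr = 9.24 g·m⁻²·a⁻¹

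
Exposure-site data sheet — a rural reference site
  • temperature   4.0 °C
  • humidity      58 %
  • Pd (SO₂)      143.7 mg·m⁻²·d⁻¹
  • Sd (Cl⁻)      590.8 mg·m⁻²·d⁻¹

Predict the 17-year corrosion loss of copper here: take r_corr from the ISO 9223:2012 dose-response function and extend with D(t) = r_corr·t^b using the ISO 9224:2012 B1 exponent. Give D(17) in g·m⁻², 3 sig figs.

D(17) = 49.9 g·m⁻²

copper: f(T) = +0.126·(T−10) [T≤10 °C] = -0.7560
  sulphur-dioxide contribution → 0.2774 μm/a
  chloride contribution → 0.5636 μm/a
  total first-year rate 0.8409 μm/a
ISO 9224: D(t) = r_corr · t^b with b = 0.667 (copper, B1)
  D(17) = 0.8409 × 17^0.667 = 0.8409 × 6.618 = 5.565 μm
  Mass loss = 5.565 μm × 8.96 g/cm³ = 49.86 g·m⁻²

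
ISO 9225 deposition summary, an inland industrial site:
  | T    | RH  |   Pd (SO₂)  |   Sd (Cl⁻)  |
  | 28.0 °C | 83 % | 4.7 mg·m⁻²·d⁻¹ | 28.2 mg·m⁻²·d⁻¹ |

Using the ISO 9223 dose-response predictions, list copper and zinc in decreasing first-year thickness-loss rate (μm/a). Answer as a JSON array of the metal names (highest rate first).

["zinc", "copper"]

copper: f(T) = -0.080·(T−10) [T>10 °C] = -1.4400
  Pd branch = 0.0053·Pd^0.26·e^(0.059·RH+f) = 0.2514 μm/a
  Cl⁻ term: 0.01025·28.2^0.27·exp(0.036·83+0.049·28.0) = 1.976
  sum: 0.2514 + 1.976 → r_corr = 2.228 μm/a
zinc: f(T) = -0.071·(T−10) [T>10 °C] = -1.2780
  SO₂ term: 0.0129·4.7^0.44·exp(0.046·83-1.2780) = 0.3232
  Cl⁻ term: 0.0175·28.2^0.57·exp(0.008·83+0.085·28.0) = 2.464
  r_corr = 0.3232 + 2.464 = 2.787 μm/a
Ordering by μm/a: zinc (2.79) > copper (2.23)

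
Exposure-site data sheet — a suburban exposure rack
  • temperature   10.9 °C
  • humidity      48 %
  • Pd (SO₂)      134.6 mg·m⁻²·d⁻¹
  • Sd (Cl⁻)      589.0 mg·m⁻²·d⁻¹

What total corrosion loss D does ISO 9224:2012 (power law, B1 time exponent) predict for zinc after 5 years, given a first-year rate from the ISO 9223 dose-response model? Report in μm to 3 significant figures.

D(5) = 12.6 μm

zinc: temperature factor f = -0.071·(0.9) = -0.0639
  Pd branch = 0.0129·Pd^0.44·e^(0.046·RH+f) = 0.9518 μm/a
  Cl⁻ term: 0.0175·589.0^0.57·exp(0.008·48+0.085·10.9) = 2.461
  sum: 0.9518 + 2.461 → r_corr = 3.413 μm/a
Power-law: D(5) = r_corr · 5^0.813
  D(5) = 3.413 × 5^0.813 = 3.413 × 3.701 = 12.63 μm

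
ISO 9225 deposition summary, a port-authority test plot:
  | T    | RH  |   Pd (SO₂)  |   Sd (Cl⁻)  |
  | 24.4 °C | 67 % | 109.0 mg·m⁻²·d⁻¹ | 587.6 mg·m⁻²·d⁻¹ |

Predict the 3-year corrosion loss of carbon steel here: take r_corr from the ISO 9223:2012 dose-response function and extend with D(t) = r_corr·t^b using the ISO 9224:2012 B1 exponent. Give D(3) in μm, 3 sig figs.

D(3) = 292 μm

carbon steel: f(T) = -0.054·(T−10) [T>10 °C] = -0.7776
  SO₂ term: 1.77·109.0^0.52·exp(0.02·67-0.7776) = 35.62
  Cl⁻ term: 0.102·587.6^0.62·exp(0.033·67+0.04·24.4) = 128.7
  r_corr = 35.62 + 128.7 = 164.3 μm/a
ISO 9224: D(t) = r_corr · t^b with b = 0.523 (carbon steel, B1)
  D(3) = 164.3 × 3^0.523 = 164.3 × 1.776 = 291.9 μm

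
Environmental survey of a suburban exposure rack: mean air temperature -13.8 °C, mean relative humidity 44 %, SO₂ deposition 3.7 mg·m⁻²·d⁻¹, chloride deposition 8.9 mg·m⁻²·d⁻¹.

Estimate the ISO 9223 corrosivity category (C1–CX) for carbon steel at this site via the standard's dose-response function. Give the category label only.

carbon steel: temperature factor f = +0.150·(-23.8) = -3.5700
  SO₂ term: 1.77·3.7^0.52·exp(0.02·44-3.5700) = 0.2372
  Sd branch = 0.102·Sd^0.62·e^(0.033·RH+0.04·T) = 0.9729 μm/a
  sum: 0.2372 + 0.9729 → r_corr = 1.21 μm/a
ISO 9223 Table 2 (carbon steel): 0 < 1.21 ≤ 1.3 μm/a ⇒ C1

C1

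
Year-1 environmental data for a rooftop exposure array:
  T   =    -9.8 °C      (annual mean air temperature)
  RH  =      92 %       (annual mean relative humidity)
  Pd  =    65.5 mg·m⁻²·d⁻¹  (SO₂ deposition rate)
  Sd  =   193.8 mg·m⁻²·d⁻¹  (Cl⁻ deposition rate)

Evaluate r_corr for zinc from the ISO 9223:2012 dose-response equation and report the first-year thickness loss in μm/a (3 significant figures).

r_corr = 2.96 μm/a

zinc: temperature factor f = +0.038·(-19.8) = -0.7524
  SO₂ term: 0.0129·65.5^0.44·exp(0.046·92-0.7524) = 2.636
  Cl⁻ term: 0.0175·193.8^0.57·exp(0.008·92+0.085·-9.8) = 0.3197
  sum: 2.636 + 0.3197 → r_corr = 2.955 μm/a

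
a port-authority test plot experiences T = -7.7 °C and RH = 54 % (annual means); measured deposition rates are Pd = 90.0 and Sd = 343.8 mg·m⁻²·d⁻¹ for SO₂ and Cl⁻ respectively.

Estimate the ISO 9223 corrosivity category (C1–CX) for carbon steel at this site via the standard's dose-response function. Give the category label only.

C2

carbon steel: f(T) = +0.150·(T−10) [T≤10 °C] = -2.6550
  Pd branch = 1.77·Pd^0.52·e^(0.02·RH+f) = 3.803 μm/a
  Cl⁻ term: 0.102·343.8^0.62·exp(0.033·54+0.04·-7.7) = 16.64
  r_corr = 3.803 + 16.64 = 20.45 μm/a
20.4 μm/a falls in (1.3, 25] for carbon steel → category C2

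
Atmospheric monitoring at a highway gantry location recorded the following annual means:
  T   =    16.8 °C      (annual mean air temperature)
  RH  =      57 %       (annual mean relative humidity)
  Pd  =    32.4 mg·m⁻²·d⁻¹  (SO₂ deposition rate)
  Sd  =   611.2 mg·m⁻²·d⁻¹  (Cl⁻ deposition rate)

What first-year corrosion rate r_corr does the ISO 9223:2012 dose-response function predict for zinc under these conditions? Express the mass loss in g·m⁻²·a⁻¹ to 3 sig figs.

zinc: f(T) = -0.071·(T−10) [T>10 °C] = -0.4828
  SO₂ term: 0.0129·32.4^0.44·exp(0.046·57-0.4828) = 0.5061
  Sd branch = 0.0175·Sd^0.57·e^(0.008·RH+0.085·T) = 4.46 μm/a
  r_corr = 0.5061 + 4.46 = 4.967 μm/a
Convert to mass loss: 4.967 μm/a × 7.14 g/cm³ = 35.46 g·m⁻²·a⁻¹

r_corr = 35.5 g·m⁻²·a⁻¹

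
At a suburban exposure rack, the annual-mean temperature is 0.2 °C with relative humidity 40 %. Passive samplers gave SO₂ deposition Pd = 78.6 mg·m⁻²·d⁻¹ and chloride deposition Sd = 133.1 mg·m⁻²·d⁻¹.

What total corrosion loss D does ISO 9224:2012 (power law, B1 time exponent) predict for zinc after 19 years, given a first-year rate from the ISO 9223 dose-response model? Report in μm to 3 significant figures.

D(19) = 8.55 μm

zinc: temperature factor f = +0.038·(-9.8) = -0.3724
  SO₂ term: 0.0129·78.6^0.44·exp(0.046·40-0.3724) = 0.3819
  Sd branch = 0.0175·Sd^0.57·e^(0.008·RH+0.085·T) = 0.3983 μm/a
  r_corr = 0.3819 + 0.3983 = 0.7802 μm/a
ISO 9224: D(t) = r_corr · t^b with b = 0.813 (zinc, B1)
  D(19) = 0.7802 × 19^0.813 = 0.7802 × 10.96 = 8.547 μm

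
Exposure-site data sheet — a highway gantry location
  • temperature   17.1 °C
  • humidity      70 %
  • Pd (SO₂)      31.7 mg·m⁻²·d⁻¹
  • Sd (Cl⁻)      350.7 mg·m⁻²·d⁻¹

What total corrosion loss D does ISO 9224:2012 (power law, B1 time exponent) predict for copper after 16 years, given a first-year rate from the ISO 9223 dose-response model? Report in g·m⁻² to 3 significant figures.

copper: temperature factor f = -0.080·(7.1) = -0.5680
  Pd branch = 0.0053·Pd^0.26·e^(0.059·RH+f) = 0.4587 μm/a
  Cl⁻ term: 0.01025·350.7^0.27·exp(0.036·70+0.049·17.1) = 1.433
  r_corr = 0.4587 + 1.433 = 1.891 μm/a
ISO 9224: D(t) = r_corr · t^b with b = 0.667 (copper, B1)
  D(16) = 1.891 × 16^0.667 = 1.891 × 6.355 = 12.02 μm
  Mass loss = 12.02 μm × 8.96 g/cm³ = 107.7 g·m⁻²

D(16) = 108 g·m⁻²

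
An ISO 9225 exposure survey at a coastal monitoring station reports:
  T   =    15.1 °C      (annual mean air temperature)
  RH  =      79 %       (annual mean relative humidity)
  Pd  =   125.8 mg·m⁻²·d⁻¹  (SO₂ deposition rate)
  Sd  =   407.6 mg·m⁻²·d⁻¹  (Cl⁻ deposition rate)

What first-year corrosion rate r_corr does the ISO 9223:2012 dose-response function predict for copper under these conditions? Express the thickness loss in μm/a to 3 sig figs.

copper: temperature factor f = -0.080·(5.1) = -0.4080
  sulphur-dioxide contribution → 1.31 μm/a
  chloride contribution → 1.87 μm/a
  total first-year rate 3.18 μm/a

r_corr = 3.18 μm/a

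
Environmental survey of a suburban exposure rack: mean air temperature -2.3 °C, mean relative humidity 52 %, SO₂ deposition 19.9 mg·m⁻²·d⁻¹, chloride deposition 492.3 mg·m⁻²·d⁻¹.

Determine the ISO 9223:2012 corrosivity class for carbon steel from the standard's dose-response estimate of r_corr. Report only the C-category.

C3

carbon steel: temperature factor f = +0.150·(-12.3) = -1.8450
  SO₂ term: 1.77·19.9^0.52·exp(0.02·52-1.8450) = 3.748
  Sd branch = 0.102·Sd^0.62·e^(0.033·RH+0.04·T) = 24.16 μm/a
  sum: 3.748 + 24.16 → r_corr = 27.91 μm/a
ISO 9223 Table 2 (carbon steel): 25 < 27.9 ≤ 50 μm/a ⇒ C3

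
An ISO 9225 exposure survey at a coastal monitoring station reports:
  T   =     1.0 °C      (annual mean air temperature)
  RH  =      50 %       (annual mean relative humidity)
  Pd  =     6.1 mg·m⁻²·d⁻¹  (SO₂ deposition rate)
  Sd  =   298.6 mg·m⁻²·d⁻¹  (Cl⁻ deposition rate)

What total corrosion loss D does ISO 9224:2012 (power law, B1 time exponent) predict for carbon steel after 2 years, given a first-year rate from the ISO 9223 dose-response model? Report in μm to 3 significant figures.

D(2) = 31.8 μm

carbon steel: f(T) = +0.150·(T−10) [T≤10 °C] = -1.3500
  Pd branch = 1.77·Pd^0.52·e^(0.02·RH+f) = 3.194 μm/a
  Cl⁻ term: 0.102·298.6^0.62·exp(0.033·50+0.04·1.0) = 18.93
  r_corr = 3.194 + 18.93 = 22.12 μm/a
Power-law: D(2) = r_corr · 2^0.523
  D(2) = 22.12 × 2^0.523 = 22.12 × 1.437 = 31.79 μm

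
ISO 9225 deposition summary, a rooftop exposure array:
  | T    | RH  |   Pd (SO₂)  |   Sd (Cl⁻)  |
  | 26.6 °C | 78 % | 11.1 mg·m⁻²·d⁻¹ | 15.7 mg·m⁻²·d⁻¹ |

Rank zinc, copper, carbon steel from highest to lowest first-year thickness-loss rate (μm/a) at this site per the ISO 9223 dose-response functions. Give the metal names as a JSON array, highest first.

["carbon steel", "zinc", "copper"]

zinc: f(T) = -0.071·(T−10) [T>10 °C] = -1.1786
  Pd branch = 0.0129·Pd^0.44·e^(0.046·RH+f) = 0.4139 μm/a
  Cl⁻ term: 0.0175·15.7^0.57·exp(0.008·78+0.085·26.6) = 1.505
  sum: 0.4139 + 1.505 → r_corr = 1.919 μm/a
copper: f(T) = -0.080·(T−10) [T>10 °C] = -1.3280
  Pd branch = 0.0053·Pd^0.26·e^(0.059·RH+f) = 0.2618 μm/a
  Cl⁻ term: 0.01025·15.7^0.27·exp(0.036·78+0.049·26.6) = 1.316
  r_corr = 0.2618 + 1.316 = 1.578 μm/a
carbon steel: f(T) = -0.054·(T−10) [T>10 °C] = -0.8964
  SO₂ term: 1.77·11.1^0.52·exp(0.02·78-0.8964) = 12.02
  Sd branch = 0.102·Sd^0.62·e^(0.033·RH+0.04·T) = 21.38 μm/a
  r_corr = 12.02 + 21.38 = 33.4 μm/a
Ordering by μm/a: carbon steel (33.4) > zinc (1.92) > copper (1.58)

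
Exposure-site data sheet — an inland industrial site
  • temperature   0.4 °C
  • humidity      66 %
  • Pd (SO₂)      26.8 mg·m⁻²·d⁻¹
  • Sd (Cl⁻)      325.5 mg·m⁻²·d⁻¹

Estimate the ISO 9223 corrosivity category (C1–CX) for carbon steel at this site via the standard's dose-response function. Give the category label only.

carbon steel: f(T) = +0.150·(T−10) [T≤10 °C] = -1.4400
  SO₂ term: 1.77·26.8^0.52·exp(0.02·66-1.4400) = 8.679
  Sd branch = 0.102·Sd^0.62·e^(0.033·RH+0.04·T) = 33.05 μm/a
  sum: 8.679 + 33.05 → r_corr = 41.73 μm/a
41.7 μm/a falls in (25, 50] for carbon steel → category C3

C3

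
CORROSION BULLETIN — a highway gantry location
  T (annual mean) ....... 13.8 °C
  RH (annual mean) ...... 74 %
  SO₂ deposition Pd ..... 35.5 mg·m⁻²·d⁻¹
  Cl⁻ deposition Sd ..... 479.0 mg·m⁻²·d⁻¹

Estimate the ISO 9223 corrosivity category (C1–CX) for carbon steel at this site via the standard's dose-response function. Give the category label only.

C5

carbon steel: temperature factor f = -0.054·(3.8) = -0.2052
  Pd branch = 1.77·Pd^0.52·e^(0.02·RH+f) = 40.53 μm/a
  Sd branch = 0.102·Sd^0.62·e^(0.033·RH+0.04·T) = 93.47 μm/a
  sum: 40.53 + 93.47 → r_corr = 134 μm/a
Category bounds: 80…200 μm/a bracket r_corr ⇒ C5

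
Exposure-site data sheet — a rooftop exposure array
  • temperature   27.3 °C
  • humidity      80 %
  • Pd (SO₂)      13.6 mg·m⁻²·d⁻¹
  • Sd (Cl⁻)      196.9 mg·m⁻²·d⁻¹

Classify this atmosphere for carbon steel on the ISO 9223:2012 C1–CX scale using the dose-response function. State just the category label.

C5

carbon steel: temperature factor f = -0.054·(17.3) = -0.9342
  sulphur-dioxide contribution → 13.38 μm/a
  chloride contribution → 112.7 μm/a
  total first-year rate 126.1 μm/a
Category bounds: 80…200 μm/a bracket r_corr ⇒ C5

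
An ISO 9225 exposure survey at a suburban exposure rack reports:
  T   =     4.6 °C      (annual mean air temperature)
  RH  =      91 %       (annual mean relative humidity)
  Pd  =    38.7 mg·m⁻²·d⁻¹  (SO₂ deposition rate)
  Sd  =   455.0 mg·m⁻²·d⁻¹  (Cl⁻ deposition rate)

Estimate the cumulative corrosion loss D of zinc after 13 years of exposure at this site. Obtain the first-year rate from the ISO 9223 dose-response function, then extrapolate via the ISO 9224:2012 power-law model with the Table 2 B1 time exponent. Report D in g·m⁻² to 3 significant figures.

zinc: temperature factor f = +0.038·(-5.4) = -0.2052
  sulphur-dioxide contribution → 3.452 μm/a
  chloride contribution → 1.754 μm/a
  total first-year rate 5.206 μm/a
Power-law: D(13) = r_corr · 13^0.813
  D(13) = 5.206 × 13^0.813 = 5.206 × 8.047 = 41.89 μm
  Mass loss = 41.89 μm × 7.14 g/cm³ = 299.1 g·m⁻²

D(13) = 299 g·m⁻²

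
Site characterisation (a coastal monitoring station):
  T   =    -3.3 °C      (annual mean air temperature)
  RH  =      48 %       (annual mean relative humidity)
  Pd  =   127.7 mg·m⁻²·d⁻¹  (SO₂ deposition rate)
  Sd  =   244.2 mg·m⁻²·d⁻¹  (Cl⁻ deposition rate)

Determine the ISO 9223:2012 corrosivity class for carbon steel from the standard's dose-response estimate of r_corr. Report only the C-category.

carbon steel: temperature factor f = +0.150·(-13.3) = -1.9950
  Pd branch = 1.77·Pd^0.52·e^(0.02·RH+f) = 7.829 μm/a
  Sd branch = 0.102·Sd^0.62·e^(0.033·RH+0.04·T) = 13.17 μm/a
  r_corr = 7.829 + 13.17 = 21 μm/a
Category bounds: 1.3…25 μm/a bracket r_corr ⇒ C2

C2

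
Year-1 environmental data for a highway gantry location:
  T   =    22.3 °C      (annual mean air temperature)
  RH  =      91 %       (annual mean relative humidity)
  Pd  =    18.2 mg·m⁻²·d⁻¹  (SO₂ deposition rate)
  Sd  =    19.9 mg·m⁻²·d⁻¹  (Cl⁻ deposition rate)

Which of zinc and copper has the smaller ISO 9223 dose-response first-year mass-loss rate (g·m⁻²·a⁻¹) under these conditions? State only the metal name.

zinc: temperature factor f = -0.071·(12.3) = -0.8733
  Pd branch = 0.0129·Pd^0.44·e^(0.046·RH+f) = 1.27 μm/a
  Cl⁻ term: 0.0175·19.9^0.57·exp(0.008·91+0.085·22.3) = 1.327
  r_corr = 1.27 + 1.327 = 2.596 μm/a
  mass loss = 2.596 μm/a × 7.14 g/cm³ = 18.54 g·m⁻²·a⁻¹
copper: f(T) = -0.080·(T−10) [T>10 °C] = -0.9840
  Pd branch = 0.0053·Pd^0.26·e^(0.059·RH+f) = 0.9042 μm/a
  Sd branch = 0.01025·Sd^0.27·e^(0.036·RH+0.049·T) = 1.814 μm/a
  sum: 0.9042 + 1.814 → r_corr = 2.719 μm/a
  mass loss = 2.719 μm/a × 8.96 g/cm³ = 24.36 g·m⁻²·a⁻¹
Ordering by g·m⁻²·a⁻¹: copper (24.4) > zinc (18.5)

zinc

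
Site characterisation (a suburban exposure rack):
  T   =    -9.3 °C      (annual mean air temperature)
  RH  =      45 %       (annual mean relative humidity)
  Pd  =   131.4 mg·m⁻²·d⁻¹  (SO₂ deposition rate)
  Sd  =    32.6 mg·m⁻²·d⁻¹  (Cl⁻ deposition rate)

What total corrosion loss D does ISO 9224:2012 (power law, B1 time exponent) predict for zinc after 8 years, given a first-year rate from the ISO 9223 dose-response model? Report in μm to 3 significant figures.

zinc: T≤10 °C ⇒ hinge +0.038·(-9.3−10) = -0.7334
  sulphur-dioxide contribution → 0.42 μm/a
  chloride contribution → 0.08291 μm/a
  total first-year rate 0.5029 μm/a
Power-law: D(8) = r_corr · 8^0.813
  D(8) = 0.5029 × 8^0.813 = 0.5029 × 5.423 = 2.727 μm

D(8) = 2.73 μm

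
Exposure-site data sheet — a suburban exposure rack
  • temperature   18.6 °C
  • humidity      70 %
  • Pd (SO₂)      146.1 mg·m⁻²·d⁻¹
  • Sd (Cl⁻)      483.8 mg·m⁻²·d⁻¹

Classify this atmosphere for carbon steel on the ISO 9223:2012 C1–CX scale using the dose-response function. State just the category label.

C5

carbon steel: T>10 °C ⇒ hinge -0.054·(18.6−10) = -0.4644
  Pd branch = 1.77·Pd^0.52·e^(0.02·RH+f) = 60.24 μm/a
  Sd branch = 0.102·Sd^0.62·e^(0.033·RH+0.04·T) = 99.87 μm/a
  r_corr = 60.24 + 99.87 = 160.1 μm/a
ISO 9223 Table 2 (carbon steel): 80 < 160 ≤ 200 μm/a ⇒ C5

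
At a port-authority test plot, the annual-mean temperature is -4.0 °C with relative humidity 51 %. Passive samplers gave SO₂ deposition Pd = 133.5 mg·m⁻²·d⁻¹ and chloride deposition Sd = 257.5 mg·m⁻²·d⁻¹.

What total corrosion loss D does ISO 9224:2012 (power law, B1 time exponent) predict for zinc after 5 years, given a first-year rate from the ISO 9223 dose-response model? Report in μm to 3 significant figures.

D(5) = 4.16 μm

zinc: temperature factor f = +0.038·(-14.0) = -0.5320
  SO₂ term: 0.0129·133.5^0.44·exp(0.046·51-0.5320) = 0.6817
  Cl⁻ term: 0.0175·257.5^0.57·exp(0.008·51+0.085·-4.0) = 0.4433
  r_corr = 0.6817 + 0.4433 = 1.125 μm/a
ISO 9224: D(t) = r_corr · t^b with b = 0.813 (zinc, B1)
  D(5) = 1.125 × 5^0.813 = 1.125 × 3.701 = 4.163 μm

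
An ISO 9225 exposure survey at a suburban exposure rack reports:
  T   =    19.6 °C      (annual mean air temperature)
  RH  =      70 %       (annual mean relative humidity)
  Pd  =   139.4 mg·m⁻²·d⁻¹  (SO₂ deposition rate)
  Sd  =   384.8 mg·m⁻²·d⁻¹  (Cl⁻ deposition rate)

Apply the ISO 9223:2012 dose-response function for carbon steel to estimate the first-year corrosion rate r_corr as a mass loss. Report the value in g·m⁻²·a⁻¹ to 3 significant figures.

carbon steel: f(T) = -0.054·(T−10) [T>10 °C] = -0.5184
  Pd branch = 1.77·Pd^0.52·e^(0.02·RH+f) = 55.7 μm/a
  Cl⁻ term: 0.102·384.8^0.62·exp(0.033·70+0.04·19.6) = 90.19
  r_corr = 55.7 + 90.19 = 145.9 μm/a
Convert to mass loss: 145.9 μm/a × 7.85 g/cm³ = 1145 g·m⁻²·a⁻¹

r_corr = 1.15e+03 g·m⁻²·a⁻¹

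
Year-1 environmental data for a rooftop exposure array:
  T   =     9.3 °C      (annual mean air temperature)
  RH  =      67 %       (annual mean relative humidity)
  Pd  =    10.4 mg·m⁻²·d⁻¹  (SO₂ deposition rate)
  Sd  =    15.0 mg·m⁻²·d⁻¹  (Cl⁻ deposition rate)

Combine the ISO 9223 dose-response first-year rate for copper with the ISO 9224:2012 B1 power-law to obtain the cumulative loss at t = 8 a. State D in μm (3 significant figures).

D(8) = 3.36 μm

copper: f(T) = +0.126·(T−10) [T≤10 °C] = -0.0882
  sulphur-dioxide contribution → 0.4647 μm/a
  chloride contribution → 0.3747 μm/a
  ⇒ r_corr(copper) = 0.8394 μm/a
Power-law: D(8) = r_corr · 8^0.667
  D(8) = 0.8394 × 8^0.667 = 0.8394 × 4.003 = 3.36 μm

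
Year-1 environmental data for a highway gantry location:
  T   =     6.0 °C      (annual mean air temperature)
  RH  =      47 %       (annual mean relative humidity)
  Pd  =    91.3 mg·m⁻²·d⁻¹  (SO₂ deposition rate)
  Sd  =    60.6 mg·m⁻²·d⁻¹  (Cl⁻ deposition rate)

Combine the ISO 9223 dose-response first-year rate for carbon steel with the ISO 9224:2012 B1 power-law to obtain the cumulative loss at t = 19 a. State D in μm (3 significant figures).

carbon steel: temperature factor f = +0.150·(-4.0) = -0.6000
  SO₂ term: 1.77·91.3^0.52·exp(0.02·47-0.6000) = 26.01
  Cl⁻ term: 0.102·60.6^0.62·exp(0.033·47+0.04·6.0) = 7.79
  sum: 26.01 + 7.79 → r_corr = 33.8 μm/a
ISO 9224: D(t) = r_corr · t^b with b = 0.523 (carbon steel, B1)
  D(19) = 33.8 × 19^0.523 = 33.8 × 4.664 = 157.6 μm

D(19) = 158 μm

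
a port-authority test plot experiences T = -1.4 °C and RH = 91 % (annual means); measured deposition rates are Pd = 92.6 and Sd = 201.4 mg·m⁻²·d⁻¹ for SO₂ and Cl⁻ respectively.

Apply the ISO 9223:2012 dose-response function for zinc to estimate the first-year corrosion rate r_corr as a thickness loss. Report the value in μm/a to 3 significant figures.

zinc: temperature factor f = +0.038·(-11.4) = -0.4332
  sulphur-dioxide contribution → 4.034 μm/a
  chloride contribution → 0.662 μm/a
  total first-year rate 4.696 μm/a

r_corr = 4.70 μm/a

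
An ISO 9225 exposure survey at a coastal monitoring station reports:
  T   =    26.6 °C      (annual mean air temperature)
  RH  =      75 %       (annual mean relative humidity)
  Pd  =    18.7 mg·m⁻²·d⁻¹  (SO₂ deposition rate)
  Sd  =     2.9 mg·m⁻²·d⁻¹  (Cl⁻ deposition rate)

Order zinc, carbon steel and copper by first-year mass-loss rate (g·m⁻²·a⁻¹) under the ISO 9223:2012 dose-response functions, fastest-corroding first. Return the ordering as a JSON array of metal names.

zinc: T>10 °C ⇒ hinge -0.071·(26.6−10) = -1.1786
  SO₂ term: 0.0129·18.7^0.44·exp(0.046·75-1.1786) = 0.4536
  Sd branch = 0.0175·Sd^0.57·e^(0.008·RH+0.085·T) = 0.5612 μm/a
  sum: 0.4536 + 0.5612 → r_corr = 1.015 μm/a
  mass loss = 1.015 μm/a × 7.14 g/cm³ = 7.246 g·m⁻²·a⁻¹
carbon steel: f(T) = -0.054·(T−10) [T>10 °C] = -0.8964
  Pd branch = 1.77·Pd^0.52·e^(0.02·RH+f) = 14.84 μm/a
  Cl⁻ term: 0.102·2.9^0.62·exp(0.033·75+0.04·26.6) = 6.796
  r_corr = 14.84 + 6.796 = 21.64 μm/a
  mass loss = 21.64 μm/a × 7.85 g/cm³ = 169.9 g·m⁻²·a⁻¹
copper: temperature factor f = -0.080·(16.6) = -1.3280
  SO₂ term: 0.0053·18.7^0.26·exp(0.059·75-1.3280) = 0.2512
  Cl⁻ term: 0.01025·2.9^0.27·exp(0.036·75+0.049·26.6) = 0.7486
  r_corr = 0.2512 + 0.7486 = 0.9997 μm/a
  mass loss = 0.9997 μm/a × 8.96 g/cm³ = 8.958 g·m⁻²·a⁻¹
Ordering by g·m⁻²·a⁻¹: carbon steel (170) > copper (8.96) > zinc (7.25)

["carbon steel", "copper", "zinc"]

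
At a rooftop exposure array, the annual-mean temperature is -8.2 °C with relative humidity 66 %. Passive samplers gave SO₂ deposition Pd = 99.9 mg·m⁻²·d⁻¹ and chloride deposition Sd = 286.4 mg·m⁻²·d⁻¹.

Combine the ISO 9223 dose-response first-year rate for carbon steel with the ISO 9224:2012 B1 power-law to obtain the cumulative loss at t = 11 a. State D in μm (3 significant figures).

D(11) = 92.5 μm

carbon steel: f(T) = +0.150·(T−10) [T≤10 °C] = -2.7300
  Pd branch = 1.77·Pd^0.52·e^(0.02·RH+f) = 4.736 μm/a
  Sd branch = 0.102·Sd^0.62·e^(0.033·RH+0.04·T) = 21.65 μm/a
  r_corr = 4.736 + 21.65 = 26.38 μm/a
Power-law: D(11) = r_corr · 11^0.523
  D(11) = 26.38 × 11^0.523 = 26.38 × 3.505 = 92.46 μm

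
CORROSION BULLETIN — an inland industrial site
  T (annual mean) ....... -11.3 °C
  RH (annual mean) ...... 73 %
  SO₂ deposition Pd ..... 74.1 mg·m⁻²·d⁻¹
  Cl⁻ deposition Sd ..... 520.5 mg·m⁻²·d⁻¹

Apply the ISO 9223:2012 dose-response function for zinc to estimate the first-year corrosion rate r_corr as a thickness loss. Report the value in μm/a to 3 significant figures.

zinc: f(T) = +0.038·(T−10) [T≤10 °C] = -0.8094
  sulphur-dioxide contribution → 1.097 μm/a
  chloride contribution → 0.4245 μm/a
  ⇒ r_corr(zinc) = 1.521 μm/a

r_corr = 1.52 μm/a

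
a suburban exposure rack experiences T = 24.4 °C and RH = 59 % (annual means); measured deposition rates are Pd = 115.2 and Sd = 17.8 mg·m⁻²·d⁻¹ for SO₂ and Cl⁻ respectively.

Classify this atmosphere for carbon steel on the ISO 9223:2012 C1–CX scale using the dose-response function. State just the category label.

carbon steel: temperature factor f = -0.054·(14.4) = -0.7776
  SO₂ term: 1.77·115.2^0.52·exp(0.02·59-0.7776) = 31.24
  Cl⁻ term: 0.102·17.8^0.62·exp(0.033·59+0.04·24.4) = 11.31
  sum: 31.24 + 11.31 → r_corr = 42.54 μm/a
ISO 9223 Table 2 (carbon steel): 25 < 42.5 ≤ 50 μm/a ⇒ C3

C3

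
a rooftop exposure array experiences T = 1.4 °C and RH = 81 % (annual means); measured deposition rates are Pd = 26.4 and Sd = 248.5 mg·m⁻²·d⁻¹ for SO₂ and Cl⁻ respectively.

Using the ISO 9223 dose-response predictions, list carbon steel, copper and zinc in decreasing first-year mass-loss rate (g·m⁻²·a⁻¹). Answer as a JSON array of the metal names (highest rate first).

carbon steel: temperature factor f = +0.150·(-8.6) = -1.2900
  Pd branch = 1.77·Pd^0.52·e^(0.02·RH+f) = 13.51 μm/a
  Cl⁻ term: 0.102·248.5^0.62·exp(0.033·81+0.04·1.4) = 47.74
  sum: 13.51 + 47.74 → r_corr = 61.25 μm/a
  mass loss = 61.25 μm/a × 7.85 g/cm³ = 480.8 g·m⁻²·a⁻¹
copper: temperature factor f = +0.126·(-8.6) = -1.0836
  Pd branch = 0.0053·Pd^0.26·e^(0.059·RH+f) = 0.4998 μm/a
  Cl⁻ term: 0.01025·248.5^0.27·exp(0.036·81+0.049·1.4) = 0.8988
  sum: 0.4998 + 0.8988 → r_corr = 1.399 μm/a
  mass loss = 1.399 μm/a × 8.96 g/cm³ = 12.53 g·m⁻²·a⁻¹
zinc: f(T) = +0.038·(T−10) [T≤10 °C] = -0.3268
  SO₂ term: 0.0129·26.4^0.44·exp(0.046·81-0.3268) = 1.631
  Sd branch = 0.0175·Sd^0.57·e^(0.008·RH+0.085·T) = 0.8739 μm/a
  r_corr = 1.631 + 0.8739 = 2.505 μm/a
  mass loss = 2.505 μm/a × 7.14 g/cm³ = 17.88 g·m⁻²·a⁻¹
Ordering by g·m⁻²·a⁻¹: carbon steel (481) > zinc (17.9) > copper (12.5)

["carbon steel", "zinc", "copper"]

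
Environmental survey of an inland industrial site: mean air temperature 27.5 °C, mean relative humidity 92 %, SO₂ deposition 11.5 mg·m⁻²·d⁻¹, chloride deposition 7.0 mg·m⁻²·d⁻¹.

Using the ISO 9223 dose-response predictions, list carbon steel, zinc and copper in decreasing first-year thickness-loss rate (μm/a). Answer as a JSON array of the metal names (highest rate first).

carbon steel: temperature factor f = -0.054·(17.5) = -0.9450
  sulphur-dioxide contribution → 15.43 μm/a
  chloride contribution → 21.32 μm/a
  ⇒ r_corr(carbon steel) = 36.75 μm/a
zinc: temperature factor f = -0.071·(17.5) = -1.2425
  sulphur-dioxide contribution → 0.751 μm/a
  chloride contribution → 1.147 μm/a
  total first-year rate 1.898 μm/a
copper: T>10 °C ⇒ hinge -0.080·(27.5−10) = -1.4000
  sulphur-dioxide contribution → 0.5616 μm/a
  chloride contribution → 1.83 μm/a
  ⇒ r_corr(copper) = 2.392 μm/a
Ordering by μm/a: carbon steel (36.7) > copper (2.39) > zinc (1.9)

["carbon steel", "copper", "zinc"]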